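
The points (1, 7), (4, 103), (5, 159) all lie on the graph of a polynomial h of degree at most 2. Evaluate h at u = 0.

Write h(u) = au^2 + bu + c. Substituting each data point gives a linear system:
  a + b + c = 7
  16a + 4b + c = 103
  25a + 5b + c = 159
Solving the system yields a = 6, b = 2, c = -1.
So h(u) = 6u^2 + 2u - 1.
Then h(0) = -1.

-1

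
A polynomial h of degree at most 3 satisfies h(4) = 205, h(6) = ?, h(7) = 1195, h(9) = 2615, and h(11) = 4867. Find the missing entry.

The 4 known points determine the degree-3 polynomial uniquely.
Write h(t) = at^3 + bt^2 + ct + d. Substituting each data point gives a linear system:
  64a + 16b + 4c + d = 205
  343a + 49b + 7c + d = 1195
  729a + 81b + 9c + d = 2615
  1331a + 121b + 11c + d = 4867
Solving the system yields a = 4, b = -4, c = 2, d = 5.
So h(t) = 4t^3 - 4t^2 + 2t + 5.
Then h(6) = 737.

737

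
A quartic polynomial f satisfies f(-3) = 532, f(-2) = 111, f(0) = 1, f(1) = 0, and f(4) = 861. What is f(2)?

Write f(x) = ax^4 + bx^3 + cx^2 + dx + e. Substituting each data point gives a linear system:
  81a - 27b + 9c - 3d + e = 532
  16a - 8b + 4c - 2d + e = 111
  e = 1
  a + b + c + d + e = 0
  256a + 64b + 16c + 4d + e = 861
Solving the system yields a = 5, b = -6, c = -3, d = 3, e = 1.
So f(x) = 5x^4 - 6x^3 - 3x^2 + 3x + 1.
Then f(2) = 27.

27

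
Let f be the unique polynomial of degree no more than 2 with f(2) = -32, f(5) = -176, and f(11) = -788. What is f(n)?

f(n) = -6n^2 - 6n + 4

Using the Lagrange interpolation formula with nodes 2, 5, 11:
  L_0(n) = (n - 5)(n - 11) / 27
  L_1(n) = (n - 2)(n - 11) / -18
  L_2(n) = (n - 2)(n - 5) / 54
Then f(n) = -32·L_0(n) - 176·L_1(n) - 788·L_2(n).
Expanding and collecting terms gives f(n) = -6n^2 - 6n + 4.
Check: f(5) = -176. ✓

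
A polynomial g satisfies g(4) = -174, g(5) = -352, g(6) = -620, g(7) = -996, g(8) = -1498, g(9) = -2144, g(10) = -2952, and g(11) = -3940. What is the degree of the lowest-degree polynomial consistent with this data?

3

Forward differences of the values at x = 4, 5, 6, 7, 8, 9, 10, 11:
  g  : -174  -352  -620  -996  -1498  -2144  -2952  -3940
  Δ  : -178  -268  -376  -502  -646  -808  -988
  Δ^2: -90  -108  -126  -144  -162  -180
  Δ^3: -18  -18  -18  -18  -18
  Δ^4: 0  0  0  0
  Δ^5: 0  0  0
  Δ^6: 0  0
  Δ^7: 0
The third differences are constant (-18) and nonzero, while all higher differences vanish, so the minimal degree is 3.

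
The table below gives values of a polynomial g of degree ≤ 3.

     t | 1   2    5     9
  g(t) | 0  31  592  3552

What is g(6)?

Using the Lagrange interpolation formula with nodes 1, 2, 5, 9:
  L_0(t) = (t - 2)(t - 5)(t - 9) / -32
  L_1(t) = (t - 1)(t - 5)(t - 9) / 21
  L_2(t) = (t - 1)(t - 2)(t - 9) / -48
  L_3(t) = (t - 1)(t - 2)(t - 5) / 224
Then g(t) = 0·L_0(t) + 31·L_1(t) + 592·L_2(t) + 3552·L_3(t).
Expanding and collecting terms gives g(t) = 5t³ - t² - t - 3.
Evaluating at t = 6: g(6) = 1035.

1035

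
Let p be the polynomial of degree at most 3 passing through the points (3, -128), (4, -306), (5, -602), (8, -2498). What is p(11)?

-6536

Using the Lagrange interpolation formula with nodes 3, 4, 5, 8:
  L_0(t) = (t - 4)(t - 5)(t - 8) / -10
  L_1(t) = (t - 3)(t - 5)(t - 8) / 4
  L_2(t) = (t - 3)(t - 4)(t - 8) / -6
  L_3(t) = (t - 3)(t - 4)(t - 5) / 60
Then p(t) = -128·L_0(t) - 306·L_1(t) - 602·L_2(t) - 2498·L_3(t).
Expanding and collecting terms gives p(t) = -5t^3 + t^2 - 2.
Evaluating at t = 11: p(11) = -6536.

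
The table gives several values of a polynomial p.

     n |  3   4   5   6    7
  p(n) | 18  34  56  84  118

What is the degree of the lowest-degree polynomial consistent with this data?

2

Forward differences of the values at n = 3, 4, 5, 6, 7:
  p  : 18  34  56  84  118
  Δ  : 16  22  28  34
  Δ^2: 6  6  6
  Δ^3: 0  0
  Δ^4: 0
The second differences are constant (6) and nonzero, while all higher differences vanish, so the minimal degree is 2.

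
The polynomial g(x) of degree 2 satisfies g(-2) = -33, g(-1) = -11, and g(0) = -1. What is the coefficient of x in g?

4

Write g(x) = ax^2 + bx + c. Substituting each data point gives a linear system:
  4a - 2b + c = -33
  a - b + c = -11
  c = -1
Solving the system yields a = -6, b = 4, c = -1.
So g(x) = -6x^2 + 4x - 1.
The coefficient of x is 4.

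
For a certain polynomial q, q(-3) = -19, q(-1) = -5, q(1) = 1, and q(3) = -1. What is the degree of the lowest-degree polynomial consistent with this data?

2

Forward differences of the values at u = -3, -1, 1, 3:
  q  : -19  -5  1  -1
  Δ  : 14  6  -2
  Δ^2: -8  -8
  Δ^3: 0
The second differences are constant (-8) and nonzero, while all higher differences vanish, so the minimal degree is 2.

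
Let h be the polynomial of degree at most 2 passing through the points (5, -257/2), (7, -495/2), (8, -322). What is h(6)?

-183

Write h(s) = as^2 + bs + c. Substituting each data point gives a linear system:
  25a + 5b + c = -257/2
  49a + 7b + c = -495/2
  64a + 8b + c = -322
Solving the system yields a = -5, b = 1/2, c = -6.
So h(s) = -5s² + (1/2)s - 6.
Then h(6) = -183.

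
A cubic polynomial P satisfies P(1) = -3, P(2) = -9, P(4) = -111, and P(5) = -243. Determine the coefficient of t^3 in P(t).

Write P(t) = at^3 + bt^2 + ct + d. Substituting each data point gives a linear system:
  a + b + c + d = -3
  8a + 4b + 2c + d = -9
  64a + 16b + 4c + d = -111
  125a + 25b + 5c + d = -243
Solving the system yields a = -3, b = 6, c = -3, d = -3.
So P(t) = -3t^3 + 6t^2 - 3t - 3.
The leading coefficient is -3.

-3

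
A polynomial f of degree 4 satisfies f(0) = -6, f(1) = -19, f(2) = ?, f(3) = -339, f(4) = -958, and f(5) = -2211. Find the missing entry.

-90

The 5 known points determine the degree-4 polynomial uniquely.
Write f(x) = ax^4 + bx^3 + cx^2 + dx + e. Substituting each data point gives a linear system:
  e = -6
  a + b + c + d + e = -19
  81a + 27b + 9c + 3d + e = -339
  256a + 64b + 16c + 4d + e = -958
  625a + 125b + 25c + 5d + e = -2211
Solving the system yields a = -3, b = -2, c = -2, d = -6, e = -6.
So f(x) = -3x^4 - 2x^3 - 2x^2 - 6x - 6.
Then f(2) = -90.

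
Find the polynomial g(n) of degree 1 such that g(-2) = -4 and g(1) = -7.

Write g(n) = an + b. Substituting each data point gives a linear system:
  -2a + b = -4
  a + b = -7
Solving the system yields a = -1, b = -6.
So g(n) = -n - 6.
Check: g(-2) = -4. ✓

g(n) = -n - 6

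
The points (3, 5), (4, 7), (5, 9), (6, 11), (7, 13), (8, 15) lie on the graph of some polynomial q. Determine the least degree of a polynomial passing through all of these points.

1

Forward differences of the values at n = 3, 4, 5, 6, 7, 8:
  q  : 5  7  9  11  13  15
  Δ  : 2  2  2  2  2
  Δ^2: 0  0  0  0
  Δ^3: 0  0  0
  Δ^4: 0  0
  Δ^5: 0
The first differences are constant (2) and nonzero, while all higher differences vanish, so the minimal degree is 1.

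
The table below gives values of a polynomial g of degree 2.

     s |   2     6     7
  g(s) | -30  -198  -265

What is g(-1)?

Write g(s) = as^2 + bs + c. Substituting each data point gives a linear system:
  4a + 2b + c = -30
  36a + 6b + c = -198
  49a + 7b + c = -265
Solving the system yields a = -5, b = -2, c = -6.
So g(s) = -5s² - 2s - 6.
Then g(-1) = -9.

-9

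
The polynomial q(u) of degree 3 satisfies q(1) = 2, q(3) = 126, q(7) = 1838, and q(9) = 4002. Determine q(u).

q(u) = 6u^3 - 5u^2 + 4u - 3

Write q(u) = au^3 + bu^2 + cu + d. Substituting each data point gives a linear system:
  a + b + c + d = 2
  27a + 9b + 3c + d = 126
  343a + 49b + 7c + d = 1838
  729a + 81b + 9c + d = 4002
Solving the system yields a = 6, b = -5, c = 4, d = -3.
So q(u) = 6u³ - 5u² + 4u - 3.
Check: q(9) = 4002. ✓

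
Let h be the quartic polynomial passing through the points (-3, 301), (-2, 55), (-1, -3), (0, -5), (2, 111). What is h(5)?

2925

Using the Lagrange interpolation formula with nodes -3, -2, -1, 0, 2:
  L_0(u) = (u + 2)(u + 1)u(u - 2) / 30
  L_1(u) = (u + 3)(u + 1)u(u - 2) / -8
  L_2(u) = (u + 3)(u + 2)u(u - 2) / 6
  L_3(u) = (u + 3)(u + 2)(u + 1)(u - 2) / -12
  L_4(u) = (u + 3)(u + 2)(u + 1)u / 120
Then h(u) = 301·L_0(u) + 55·L_1(u) - 3·L_2(u) - 5·L_3(u) + 111·L_4(u).
Expanding and collecting terms gives h(u) = 4u^4 + 2u^3 + 6u^2 + 6u - 5.
Evaluating at u = 5: h(5) = 2925.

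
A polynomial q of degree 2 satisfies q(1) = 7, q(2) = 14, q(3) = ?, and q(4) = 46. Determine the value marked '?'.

The 3 known points determine the degree-2 polynomial uniquely.
Write q(t) = at^2 + bt + c. Substituting each data point gives a linear system:
  a + b + c = 7
  4a + 2b + c = 14
  16a + 4b + c = 46
Solving the system yields a = 3, b = -2, c = 6.
So q(t) = 3t² - 2t + 6.
Then q(3) = 27.

27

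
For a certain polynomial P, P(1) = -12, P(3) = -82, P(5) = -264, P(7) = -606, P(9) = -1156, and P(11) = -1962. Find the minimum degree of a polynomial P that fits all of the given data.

3

Forward differences of the values at n = 1, 3, 5, 7, 9, 11:
  P  : -12  -82  -264  -606  -1156  -1962
  Δ  : -70  -182  -342  -550  -806
  Δ^2: -112  -160  -208  -256
  Δ^3: -48  -48  -48
  Δ^4: 0  0
  Δ^5: 0
The third differences are constant (-48) and nonzero, while all higher differences vanish, so the minimal degree is 3.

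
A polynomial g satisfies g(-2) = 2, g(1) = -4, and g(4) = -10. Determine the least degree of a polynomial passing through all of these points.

Forward differences of the values at s = -2, 1, 4:
  g  : 2  -4  -10
  Δ  : -6  -6
  Δ^2: 0
The first differences are constant (-6) and nonzero, while all higher differences vanish, so the minimal degree is 1.

1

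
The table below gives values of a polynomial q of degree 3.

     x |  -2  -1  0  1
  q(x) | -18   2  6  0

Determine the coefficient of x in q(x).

Write q(x) = ax^3 + bx^2 + cx + d. Substituting each data point gives a linear system:
  -8a + 4b - 2c + d = -18
  -a + b - c + d = 2
  d = 6
  a + b + c + d = 0
Solving the system yields a = 1, b = -5, c = -2, d = 6.
So q(x) = x^3 - 5x^2 - 2x + 6.
The coefficient of x is -2.

-2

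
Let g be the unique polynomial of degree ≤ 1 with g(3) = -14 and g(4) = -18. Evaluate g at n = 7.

Write g(n) = an + b. Substituting each data point gives a linear system:
  3a + b = -14
  4a + b = -18
Solving the system yields a = -4, b = -2.
So g(n) = -4n - 2.
Then g(7) = -30.

-30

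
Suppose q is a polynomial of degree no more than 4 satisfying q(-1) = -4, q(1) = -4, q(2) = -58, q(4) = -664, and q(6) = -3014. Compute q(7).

Write q(s) = as^4 + bs^3 + cs^2 + ds + e. Substituting each data point gives a linear system:
  a - b + c - d + e = -4
  a + b + c + d + e = -4
  16a + 8b + 4c + 2d + e = -58
  256a + 64b + 16c + 4d + e = -664
  1296a + 216b + 36c + 6d + e = -3014
Solving the system yields a = -2, b = -1, c = -6, d = 1, e = 4.
So q(s) = -2s^4 - s^3 - 6s^2 + s + 4.
Then q(7) = -5428.

-5428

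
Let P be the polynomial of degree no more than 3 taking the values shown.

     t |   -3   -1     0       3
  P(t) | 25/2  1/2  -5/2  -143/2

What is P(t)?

Write P(t) = at^3 + bt^2 + ct + d. Substituting each data point gives a linear system:
  -27a + 9b - 3c + d = 25/2
  -a + b - c + d = 1/2
  d = -5/2
  27a + 9b + 3c + d = -143/2
Solving the system yields a = -1, b = -3, c = -5, d = -5/2.
So P(t) = -t^3 - 3t^2 - 5t - 5/2.
Check: P(0) = -5/2. ✓

P(t) = -t^3 - 3t^2 - 5t - 5/2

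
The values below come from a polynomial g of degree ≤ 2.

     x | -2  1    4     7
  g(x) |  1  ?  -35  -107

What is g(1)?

1

On equispaced nodes a degree-2 polynomial has vanishing third forward difference, so
  - g(-2) + 3·g(1) - 3·g(4) + g(7) = 0.
Substituting the known values and solving for g(1):
  3·g(1) = 3
  g(1) = 1.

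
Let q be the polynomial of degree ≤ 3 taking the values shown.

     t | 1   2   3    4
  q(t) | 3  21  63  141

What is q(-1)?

-9

Forward differences of the values at t = 1, 2, 3, 4:
  q  : 3  21  63  141
  Δ  : 18  42  78
  Δ^2: 24  36
  Δ^3: 12
The third differences are constant, confirming degree 3.
Interpolating (Newton forward form) and evaluating at t = -1 gives q(-1) = -9.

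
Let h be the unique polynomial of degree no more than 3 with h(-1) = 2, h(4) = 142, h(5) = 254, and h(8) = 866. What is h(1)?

-2

Using the Lagrange interpolation formula with nodes -1, 4, 5, 8:
  L_0(n) = (n - 4)(n - 5)(n - 8) / -270
  L_1(n) = (n + 1)(n - 5)(n - 8) / 20
  L_2(n) = (n + 1)(n - 4)(n - 8) / -18
  L_3(n) = (n + 1)(n - 4)(n - 5) / 108
Then h(n) = 2·L_0(n) + 142·L_1(n) + 254·L_2(n) + 866·L_3(n).
Expanding and collecting terms gives h(n) = n^3 + 6n^2 - 3n - 6.
Evaluating at n = 1: h(1) = -2.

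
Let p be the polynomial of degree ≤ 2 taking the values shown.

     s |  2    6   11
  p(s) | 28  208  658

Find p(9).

Write p(s) = as^2 + bs + c. Substituting each data point gives a linear system:
  4a + 2b + c = 28
  36a + 6b + c = 208
  121a + 11b + c = 658
Solving the system yields a = 5, b = 5, c = -2.
So p(s) = 5s² + 5s - 2.
Then p(9) = 448.

448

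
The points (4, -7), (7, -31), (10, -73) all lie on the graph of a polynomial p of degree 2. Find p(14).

Using the Lagrange interpolation formula with nodes 4, 7, 10:
  L_0(u) = (u - 7)(u - 10) / 18
  L_1(u) = (u - 4)(u - 10) / -9
  L_2(u) = (u - 4)(u - 7) / 18
Then p(u) = -7·L_0(u) - 31·L_1(u) - 73·L_2(u).
Expanding and collecting terms gives p(u) = -u^2 + 3u - 3.
Evaluating at u = 14: p(14) = -157.

-157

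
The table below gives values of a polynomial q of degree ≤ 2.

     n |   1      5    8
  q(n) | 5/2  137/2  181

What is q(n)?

q(n) = 3n^2 - (3/2)n + 1

Using the Lagrange interpolation formula with nodes 1, 5, 8:
  L_0(n) = (n - 5)(n - 8) / 28
  L_1(n) = (n - 1)(n - 8) / -12
  L_2(n) = (n - 1)(n - 5) / 21
Then q(n) = 5/2·L_0(n) + 137/2·L_1(n) + 181·L_2(n).
Expanding and collecting terms gives q(n) = 3n^2 - (3/2)n + 1.
Check: q(1) = 5/2. ✓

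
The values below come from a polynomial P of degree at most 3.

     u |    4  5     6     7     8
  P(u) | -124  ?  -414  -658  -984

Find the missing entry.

On equispaced nodes a degree-3 polynomial has vanishing fourth forward difference, so
  P(4) - 4·P(5) + 6·P(6) - 4·P(7) + P(8) = 0.
Substituting the known values and solving for P(5):
  -4·P(5) = 960
  P(5) = -240.

-240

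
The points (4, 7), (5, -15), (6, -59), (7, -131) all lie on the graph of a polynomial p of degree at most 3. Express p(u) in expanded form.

p(u) = -u^3 + 4u^2 + 3u - 5

Write p(u) = au^3 + bu^2 + cu + d. Substituting each data point gives a linear system:
  64a + 16b + 4c + d = 7
  125a + 25b + 5c + d = -15
  216a + 36b + 6c + d = -59
  343a + 49b + 7c + d = -131
Solving the system yields a = -1, b = 4, c = 3, d = -5.
So p(u) = -u^3 + 4u^2 + 3u - 5.
Check: p(4) = 7. ✓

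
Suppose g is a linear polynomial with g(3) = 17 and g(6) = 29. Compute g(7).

33

Using the Lagrange interpolation formula with nodes 3, 6:
  L_0(n) = (n - 6) / -3
  L_1(n) = (n - 3) / 3
Then g(n) = 17·L_0(n) + 29·L_1(n).
Expanding and collecting terms gives g(n) = 4n + 5.
Evaluating at n = 7: g(7) = 33.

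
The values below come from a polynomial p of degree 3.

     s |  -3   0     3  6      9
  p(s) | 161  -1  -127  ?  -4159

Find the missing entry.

-1189

The 4 known points determine the degree-3 polynomial uniquely.
Write p(s) = as^3 + bs^2 + cs + d. Substituting each data point gives a linear system:
  -27a + 9b - 3c + d = 161
  d = -1
  27a + 9b + 3c + d = -127
  729a + 81b + 9c + d = -4159
Solving the system yields a = -6, b = 2, c = 6, d = -1.
So p(s) = -6s³ + 2s² + 6s - 1.
Then p(6) = -1189.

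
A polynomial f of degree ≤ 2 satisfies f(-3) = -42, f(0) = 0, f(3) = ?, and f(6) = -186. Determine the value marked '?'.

-48

The 3 known points determine the degree-2 polynomial uniquely.
Write f(x) = ax^2 + bx + c. Substituting each data point gives a linear system:
  9a - 3b + c = -42
  c = 0
  36a + 6b + c = -186
Solving the system yields a = -5, b = -1, c = 0.
So f(x) = -5x^2 - x.
Then f(3) = -48.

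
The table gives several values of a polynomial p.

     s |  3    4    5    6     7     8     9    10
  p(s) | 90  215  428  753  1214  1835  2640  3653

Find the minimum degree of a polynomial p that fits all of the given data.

3

Forward differences of the values at s = 3, 4, 5, 6, 7, 8, 9, 10:
  p  : 90  215  428  753  1214  1835  2640  3653
  Δ  : 125  213  325  461  621  805  1013
  Δ^2: 88  112  136  160  184  208
  Δ^3: 24  24  24  24  24
  Δ^4: 0  0  0  0
  Δ^5: 0  0  0
  Δ^6: 0  0
  Δ^7: 0
The third differences are constant (24) and nonzero, while all higher differences vanish, so the minimal degree is 3.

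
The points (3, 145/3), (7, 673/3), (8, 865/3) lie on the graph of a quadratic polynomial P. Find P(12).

1873/3

Using the Lagrange interpolation formula with nodes 3, 7, 8:
  L_0(t) = (t - 7)(t - 8) / 20
  L_1(t) = (t - 3)(t - 8) / -4
  L_2(t) = (t - 3)(t - 7) / 5
Then P(t) = 145/3·L_0(t) + 673/3·L_1(t) + 865/3·L_2(t).
Expanding and collecting terms gives P(t) = 4t² + 4t + 1/3.
Evaluating at t = 12: P(12) = 1873/3.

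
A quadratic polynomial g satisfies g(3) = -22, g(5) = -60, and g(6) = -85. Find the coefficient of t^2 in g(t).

Write g(t) = at^2 + bt + c. Substituting each data point gives a linear system:
  9a + 3b + c = -22
  25a + 5b + c = -60
  36a + 6b + c = -85
Solving the system yields a = -2, b = -3, c = 5.
So g(t) = -2t^2 - 3t + 5.
The leading coefficient is -2.

-2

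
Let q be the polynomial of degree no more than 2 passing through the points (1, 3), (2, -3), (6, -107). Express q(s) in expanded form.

Write q(s) = as^2 + bs + c. Substituting each data point gives a linear system:
  a + b + c = 3
  4a + 2b + c = -3
  36a + 6b + c = -107
Solving the system yields a = -4, b = 6, c = 1.
So q(s) = -4s² + 6s + 1.
Check: q(6) = -107. ✓

q(s) = -4s^2 + 6s + 1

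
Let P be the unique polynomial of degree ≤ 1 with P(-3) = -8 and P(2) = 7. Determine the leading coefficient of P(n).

Write P(n) = an + b. Substituting each data point gives a linear system:
  -3a + b = -8
  2a + b = 7
Solving the system yields a = 3, b = 1.
So P(n) = 3n + 1.
The leading coefficient is 3.

3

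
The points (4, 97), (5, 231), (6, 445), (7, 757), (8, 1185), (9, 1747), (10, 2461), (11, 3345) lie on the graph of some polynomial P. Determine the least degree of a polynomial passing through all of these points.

3

Forward differences of the values at s = 4, 5, 6, 7, 8, 9, 10, 11:
  P  : 97  231  445  757  1185  1747  2461  3345
  Δ  : 134  214  312  428  562  714  884
  Δ^2: 80  98  116  134  152  170
  Δ^3: 18  18  18  18  18
  Δ^4: 0  0  0  0
  Δ^5: 0  0  0
  Δ^6: 0  0
  Δ^7: 0
The third differences are constant (18) and nonzero, while all higher differences vanish, so the minimal degree is 3.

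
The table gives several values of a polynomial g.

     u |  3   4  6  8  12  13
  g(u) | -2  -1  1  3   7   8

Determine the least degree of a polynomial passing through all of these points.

Divided differences on the nodes 3, 4, 6, 8, 12, 13:
  order 0: -2  -1  1  3  7  8
  order 1: 1  1  1  1  1
  order 2: 0  0  0  0
  order 3: 0  0  0
  order 4: 0  0
  order 5: 0
The order-1 divided differences are all 1 (nonzero) and every higher order vanishes, so the data lies on a polynomial of degree exactly 1.

1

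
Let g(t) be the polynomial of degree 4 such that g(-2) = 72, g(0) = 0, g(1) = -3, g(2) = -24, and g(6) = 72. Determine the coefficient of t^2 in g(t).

Write g(t) = at^4 + bt^3 + ct^2 + dt + e. Substituting each data point gives a linear system:
  16a - 8b + 4c - 2d + e = 72
  e = 0
  a + b + c + d + e = -3
  16a + 8b + 4c + 2d + e = -24
  1296a + 216b + 36c + 6d + e = 72
Solving the system yields a = 1, b = -6, c = 2, d = 0, e = 0.
So g(t) = t^4 - 6t^3 + 2t^2.
The coefficient of t^2 is 2.

2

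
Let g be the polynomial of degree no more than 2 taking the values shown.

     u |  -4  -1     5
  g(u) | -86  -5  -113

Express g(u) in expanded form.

Write g(u) = au^2 + bu + c. Substituting each data point gives a linear system:
  16a - 4b + c = -86
  a - b + c = -5
  25a + 5b + c = -113
Solving the system yields a = -5, b = 2, c = 2.
So g(u) = -5u^2 + 2u + 2.
Check: g(5) = -113. ✓

g(u) = -5u^2 + 2u + 2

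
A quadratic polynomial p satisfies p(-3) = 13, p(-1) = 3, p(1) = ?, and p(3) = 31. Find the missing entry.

9

The 3 known points determine the degree-2 polynomial uniquely.
Write p(t) = at^2 + bt + c. Substituting each data point gives a linear system:
  9a - 3b + c = 13
  a - b + c = 3
  9a + 3b + c = 31
Solving the system yields a = 2, b = 3, c = 4.
So p(t) = 2t^2 + 3t + 4.
Then p(1) = 9.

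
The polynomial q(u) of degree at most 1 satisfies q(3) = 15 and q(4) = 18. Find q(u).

Using the Lagrange interpolation formula with nodes 3, 4:
  L_0(u) = (u - 4) / -1
  L_1(u) = (u - 3) / 1
Then q(u) = 15·L_0(u) + 18·L_1(u).
Expanding and collecting terms gives q(u) = 3u + 6.
Check: q(3) = 15. ✓

q(u) = 3u + 6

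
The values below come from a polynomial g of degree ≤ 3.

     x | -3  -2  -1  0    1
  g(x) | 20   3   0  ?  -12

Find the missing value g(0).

On equispaced nodes a degree-3 polynomial has vanishing fourth forward difference, so
  g(-3) - 4·g(-2) + 6·g(-1) - 4·g(0) + g(1) = 0.
Substituting the known values and solving for g(0):
  -4·g(0) = 4
  g(0) = -1.

-1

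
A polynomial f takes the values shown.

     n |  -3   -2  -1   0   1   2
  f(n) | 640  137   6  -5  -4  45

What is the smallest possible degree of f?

Forward differences of the values at n = -3, -2, -1, 0, 1, 2:
  f  : 640  137  6  -5  -4  45
  Δ  : -503  -131  -11  1  49
  Δ^2: 372  120  12  48
  Δ^3: -252  -108  36
  Δ^4: 144  144
  Δ^5: 0
The fourth differences are constant (144) and nonzero, while all higher differences vanish, so the minimal degree is 4.

4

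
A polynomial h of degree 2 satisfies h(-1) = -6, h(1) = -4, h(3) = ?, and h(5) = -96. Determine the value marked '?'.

On equispaced nodes a degree-2 polynomial has vanishing third forward difference, so
  - h(-1) + 3·h(1) - 3·h(3) + h(5) = 0.
Substituting the known values and solving for h(3):
  -3·h(3) = 102
  h(3) = -34.

-34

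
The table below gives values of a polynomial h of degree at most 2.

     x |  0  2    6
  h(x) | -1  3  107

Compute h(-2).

27

Write h(x) = ax^2 + bx + c. Substituting each data point gives a linear system:
  c = -1
  4a + 2b + c = 3
  36a + 6b + c = 107
Solving the system yields a = 4, b = -6, c = -1.
So h(x) = 4x^2 - 6x - 1.
Then h(-2) = 27.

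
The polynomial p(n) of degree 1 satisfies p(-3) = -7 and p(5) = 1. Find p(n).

Using the Lagrange interpolation formula with nodes -3, 5:
  L_0(n) = (n - 5) / -8
  L_1(n) = (n + 3) / 8
Then p(n) = -7·L_0(n) + 1·L_1(n).
Expanding and collecting terms gives p(n) = n - 4.
Check: p(5) = 1. ✓

p(n) = n - 4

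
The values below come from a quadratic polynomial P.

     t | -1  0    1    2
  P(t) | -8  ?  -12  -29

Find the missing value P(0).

On equispaced nodes a degree-2 polynomial has vanishing third forward difference, so
  - P(-1) + 3·P(0) - 3·P(1) + P(2) = 0.
Substituting the known values and solving for P(0):
  3·P(0) = -15
  P(0) = -5.

-5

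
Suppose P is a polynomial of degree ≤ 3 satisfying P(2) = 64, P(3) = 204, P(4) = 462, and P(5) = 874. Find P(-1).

Write P(t) = at^3 + bt^2 + ct + d. Substituting each data point gives a linear system:
  8a + 4b + 2c + d = 64
  27a + 9b + 3c + d = 204
  64a + 16b + 4c + d = 462
  125a + 25b + 5c + d = 874
Solving the system yields a = 6, b = 5, c = 1, d = -6.
So P(t) = 6t^3 + 5t^2 + t - 6.
Then P(-1) = -8.

-8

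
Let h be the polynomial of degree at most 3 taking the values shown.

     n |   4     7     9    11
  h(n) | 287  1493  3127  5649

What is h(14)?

11517

Write h(n) = an^3 + bn^2 + cn + d. Substituting each data point gives a linear system:
  64a + 16b + 4c + d = 287
  343a + 49b + 7c + d = 1493
  729a + 81b + 9c + d = 3127
  1331a + 121b + 11c + d = 5649
Solving the system yields a = 4, b = 3, c = -3, d = -5.
So h(n) = 4n^3 + 3n^2 - 3n - 5.
Then h(14) = 11517.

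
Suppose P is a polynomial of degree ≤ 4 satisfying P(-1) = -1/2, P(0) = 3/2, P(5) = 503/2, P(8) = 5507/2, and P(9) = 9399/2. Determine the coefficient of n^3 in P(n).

-2

Write P(n) = an^4 + bn^3 + cn^2 + dn + e. Substituting each data point gives a linear system:
  a - b + c - d + e = -1/2
  e = 3/2
  625a + 125b + 25c + 5d + e = 503/2
  4096a + 512b + 64c + 8d + e = 5507/2
  6561a + 729b + 81c + 9d + e = 9399/2
Solving the system yields a = 1, b = -2, c = -5, d = 0, e = 3/2.
So P(n) = n^4 - 2n^3 - 5n^2 + 3/2.
The coefficient of n^3 is -2.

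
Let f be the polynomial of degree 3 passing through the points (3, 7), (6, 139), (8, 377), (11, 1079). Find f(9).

559

Write f(u) = au^3 + bu^2 + cu + d. Substituting each data point gives a linear system:
  27a + 9b + 3c + d = 7
  216a + 36b + 6c + d = 139
  512a + 64b + 8c + d = 377
  1331a + 121b + 11c + d = 1079
Solving the system yields a = 1, b = -2, c = -1, d = 1.
So f(u) = u³ - 2u² - u + 1.
Then f(9) = 559.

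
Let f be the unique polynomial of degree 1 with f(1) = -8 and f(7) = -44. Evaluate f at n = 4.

-26

Using the Lagrange interpolation formula with nodes 1, 7:
  L_0(n) = (n - 7) / -6
  L_1(n) = (n - 1) / 6
Then f(n) = -8·L_0(n) - 44·L_1(n).
Expanding and collecting terms gives f(n) = -6n - 2.
Evaluating at n = 4: f(4) = -26.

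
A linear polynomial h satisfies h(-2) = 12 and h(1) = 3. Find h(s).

Write h(s) = as + b. Substituting each data point gives a linear system:
  -2a + b = 12
  a + b = 3
Solving the system yields a = -3, b = 6.
So h(s) = -3s + 6.
Check: h(-2) = 12. ✓

h(s) = -3s + 6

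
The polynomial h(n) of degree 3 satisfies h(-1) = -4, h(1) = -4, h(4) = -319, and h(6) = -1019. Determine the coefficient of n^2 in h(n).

-5

Write h(n) = an^3 + bn^2 + cn + d. Substituting each data point gives a linear system:
  -a + b - c + d = -4
  a + b + c + d = -4
  64a + 16b + 4c + d = -319
  216a + 36b + 6c + d = -1019
Solving the system yields a = -4, b = -5, c = 4, d = 1.
So h(n) = -4n^3 - 5n^2 + 4n + 1.
The coefficient of n^2 is -5.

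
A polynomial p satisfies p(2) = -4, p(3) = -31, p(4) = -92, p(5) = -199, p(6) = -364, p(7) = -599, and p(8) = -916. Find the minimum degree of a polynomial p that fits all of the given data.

Forward differences of the values at t = 2, 3, 4, 5, 6, 7, 8:
  p  : -4  -31  -92  -199  -364  -599  -916
  Δ  : -27  -61  -107  -165  -235  -317
  Δ^2: -34  -46  -58  -70  -82
  Δ^3: -12  -12  -12  -12
  Δ^4: 0  0  0
  Δ^5: 0  0
  Δ^6: 0
The third differences are constant (-12) and nonzero, while all higher differences vanish, so the minimal degree is 3.

3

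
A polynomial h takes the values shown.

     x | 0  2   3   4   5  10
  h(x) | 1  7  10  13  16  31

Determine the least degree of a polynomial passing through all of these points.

Divided differences on the nodes 0, 2, 3, 4, 5, 10:
  order 0: 1  7  10  13  16  31
  order 1: 3  3  3  3  3
  order 2: 0  0  0  0
  order 3: 0  0  0
  order 4: 0  0
  order 5: 0
The order-1 divided differences are all 3 (nonzero) and every higher order vanishes, so the data lies on a polynomial of degree exactly 1.

1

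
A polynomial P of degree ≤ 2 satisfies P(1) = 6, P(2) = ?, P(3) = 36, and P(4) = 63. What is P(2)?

17

On equispaced nodes a degree-2 polynomial has vanishing third forward difference, so
  - P(1) + 3·P(2) - 3·P(3) + P(4) = 0.
Substituting the known values and solving for P(2):
  3·P(2) = 51
  P(2) = 17.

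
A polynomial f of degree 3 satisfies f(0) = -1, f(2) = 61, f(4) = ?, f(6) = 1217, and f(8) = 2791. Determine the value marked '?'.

The 4 known points determine the degree-3 polynomial uniquely.
Write f(n) = an^3 + bn^2 + cn + d. Substituting each data point gives a linear system:
  d = -1
  8a + 4b + 2c + d = 61
  216a + 36b + 6c + d = 1217
  512a + 64b + 8c + d = 2791
Solving the system yields a = 5, b = 3, c = 5, d = -1.
So f(n) = 5n^3 + 3n^2 + 5n - 1.
Then f(4) = 387.

387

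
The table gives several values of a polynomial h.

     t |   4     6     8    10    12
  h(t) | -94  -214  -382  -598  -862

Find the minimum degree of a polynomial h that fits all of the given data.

2

Forward differences of the values at t = 4, 6, 8, 10, 12:
  h  : -94  -214  -382  -598  -862
  Δ  : -120  -168  -216  -264
  Δ^2: -48  -48  -48
  Δ^3: 0  0
  Δ^4: 0
The second differences are constant (-48) and nonzero, while all higher differences vanish, so the minimal degree is 2.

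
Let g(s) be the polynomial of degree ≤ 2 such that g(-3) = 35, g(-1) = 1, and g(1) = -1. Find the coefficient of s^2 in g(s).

4

Write g(s) = as^2 + bs + c. Substituting each data point gives a linear system:
  9a - 3b + c = 35
  a - b + c = 1
  a + b + c = -1
Solving the system yields a = 4, b = -1, c = -4.
So g(s) = 4s^2 - s - 4.
The leading coefficient is 4.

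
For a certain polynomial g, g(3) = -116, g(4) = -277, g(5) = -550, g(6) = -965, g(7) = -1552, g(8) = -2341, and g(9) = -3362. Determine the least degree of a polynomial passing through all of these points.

Forward differences of the values at x = 3, 4, 5, 6, 7, 8, 9:
  g  : -116  -277  -550  -965  -1552  -2341  -3362
  Δ  : -161  -273  -415  -587  -789  -1021
  Δ^2: -112  -142  -172  -202  -232
  Δ^3: -30  -30  -30  -30
  Δ^4: 0  0  0
  Δ^5: 0  0
  Δ^6: 0
The third differences are constant (-30) and nonzero, while all higher differences vanish, so the minimal degree is 3.

3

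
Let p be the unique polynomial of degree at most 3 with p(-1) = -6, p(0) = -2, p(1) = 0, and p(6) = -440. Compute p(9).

-1496

Write p(n) = an^3 + bn^2 + cn + d. Substituting each data point gives a linear system:
  -a + b - c + d = -6
  d = -2
  a + b + c + d = 0
  216a + 36b + 6c + d = -440
Solving the system yields a = -2, b = -1, c = 5, d = -2.
So p(n) = -2n^3 - n^2 + 5n - 2.
Then p(9) = -1496.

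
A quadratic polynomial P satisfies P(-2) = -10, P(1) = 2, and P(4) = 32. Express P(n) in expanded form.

Using the Lagrange interpolation formula with nodes -2, 1, 4:
  L_0(n) = (n - 1)(n - 4) / 18
  L_1(n) = (n + 2)(n - 4) / -9
  L_2(n) = (n + 2)(n - 1) / 18
Then P(n) = -10·L_0(n) + 2·L_1(n) + 32·L_2(n).
Expanding and collecting terms gives P(n) = n² + 5n - 4.
Check: P(-2) = -10. ✓

P(n) = n^2 + 5n - 4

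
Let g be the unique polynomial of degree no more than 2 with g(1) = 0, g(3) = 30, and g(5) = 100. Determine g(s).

Write g(s) = as^2 + bs + c. Substituting each data point gives a linear system:
  a + b + c = 0
  9a + 3b + c = 30
  25a + 5b + c = 100
Solving the system yields a = 5, b = -5, c = 0.
So g(s) = 5s² - 5s.
Check: g(3) = 30. ✓

g(s) = 5s^2 - 5s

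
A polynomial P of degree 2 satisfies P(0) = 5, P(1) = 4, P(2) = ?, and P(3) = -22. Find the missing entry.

-5

On equispaced nodes a degree-2 polynomial has vanishing third forward difference, so
  - P(0) + 3·P(1) - 3·P(2) + P(3) = 0.
Substituting the known values and solving for P(2):
  -3·P(2) = 15
  P(2) = -5.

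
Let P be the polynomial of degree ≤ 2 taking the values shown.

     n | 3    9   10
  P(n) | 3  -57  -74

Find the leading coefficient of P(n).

-1

Write P(n) = an^2 + bn + c. Substituting each data point gives a linear system:
  9a + 3b + c = 3
  81a + 9b + c = -57
  100a + 10b + c = -74
Solving the system yields a = -1, b = 2, c = 6.
So P(n) = -n² + 2n + 6.
The leading coefficient is -1.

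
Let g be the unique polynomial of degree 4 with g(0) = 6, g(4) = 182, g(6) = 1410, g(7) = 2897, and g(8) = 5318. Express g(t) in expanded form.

Write g(t) = at^4 + bt^3 + ct^2 + dt + e. Substituting each data point gives a linear system:
  e = 6
  256a + 64b + 16c + 4d + e = 182
  1296a + 216b + 36c + 6d + e = 1410
  2401a + 343b + 49c + 7d + e = 2897
  4096a + 512b + 64c + 8d + e = 5318
Solving the system yields a = 2, b = -6, c = 3, d = 0, e = 6.
So g(t) = 2t^4 - 6t^3 + 3t^2 + 6.
Check: g(0) = 6. ✓

g(t) = 2t^4 - 6t^3 + 3t^2 + 6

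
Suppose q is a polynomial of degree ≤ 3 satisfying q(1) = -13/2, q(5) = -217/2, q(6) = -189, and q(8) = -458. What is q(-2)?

7

Using the Lagrange interpolation formula with nodes 1, 5, 6, 8:
  L_0(s) = (s - 5)(s - 6)(s - 8) / -140
  L_1(s) = (s - 1)(s - 6)(s - 8) / 12
  L_2(s) = (s - 1)(s - 5)(s - 8) / -10
  L_3(s) = (s - 1)(s - 5)(s - 6) / 42
Then q(s) = -13/2·L_0(s) - 217/2·L_1(s) - 189·L_2(s) - 458·L_3(s).
Expanding and collecting terms gives q(s) = -s³ + s² - (1/2)s - 6.
Evaluating at s = -2: q(-2) = 7.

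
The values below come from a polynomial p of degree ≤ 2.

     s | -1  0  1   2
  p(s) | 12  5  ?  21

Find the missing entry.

On equispaced nodes a degree-2 polynomial has vanishing third forward difference, so
  - p(-1) + 3·p(0) - 3·p(1) + p(2) = 0.
Substituting the known values and solving for p(1):
  -3·p(1) = -24
  p(1) = 8.

8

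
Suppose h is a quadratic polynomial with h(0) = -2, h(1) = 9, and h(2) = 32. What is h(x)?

Write h(x) = ax^2 + bx + c. Substituting each data point gives a linear system:
  c = -2
  a + b + c = 9
  4a + 2b + c = 32
Solving the system yields a = 6, b = 5, c = -2.
So h(x) = 6x² + 5x - 2.
Check: h(0) = -2. ✓

h(x) = 6x^2 + 5x - 2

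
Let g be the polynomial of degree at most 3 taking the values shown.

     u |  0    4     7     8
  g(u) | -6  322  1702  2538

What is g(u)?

Write g(u) = au^3 + bu^2 + cu + d. Substituting each data point gives a linear system:
  d = -6
  64a + 16b + 4c + d = 322
  343a + 49b + 7c + d = 1702
  512a + 64b + 8c + d = 2538
Solving the system yields a = 5, b = -1, c = 6, d = -6.
So g(u) = 5u^3 - u^2 + 6u - 6.
Check: g(8) = 2538. ✓

g(u) = 5u^3 - u^2 + 6u - 6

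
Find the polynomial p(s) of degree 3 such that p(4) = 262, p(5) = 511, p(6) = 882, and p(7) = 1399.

p(s) = 4s^3 + s^2 - 4s + 6

Write p(s) = as^3 + bs^2 + cs + d. Substituting each data point gives a linear system:
  64a + 16b + 4c + d = 262
  125a + 25b + 5c + d = 511
  216a + 36b + 6c + d = 882
  343a + 49b + 7c + d = 1399
Solving the system yields a = 4, b = 1, c = -4, d = 6.
So p(s) = 4s^3 + s^2 - 4s + 6.
Check: p(7) = 1399. ✓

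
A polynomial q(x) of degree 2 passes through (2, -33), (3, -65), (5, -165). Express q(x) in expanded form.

q(x) = -6x^2 - 2x - 5

Using the Lagrange interpolation formula with nodes 2, 3, 5:
  L_0(x) = (x - 3)(x - 5) / 3
  L_1(x) = (x - 2)(x - 5) / -2
  L_2(x) = (x - 2)(x - 3) / 6
Then q(x) = -33·L_0(x) - 65·L_1(x) - 165·L_2(x).
Expanding and collecting terms gives q(x) = -6x² - 2x - 5.
Check: q(3) = -65. ✓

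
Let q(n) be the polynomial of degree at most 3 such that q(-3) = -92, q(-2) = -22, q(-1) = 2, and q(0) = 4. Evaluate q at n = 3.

Forward differences of the values at n = -3, -2, -1, 0:
  q  : -92  -22  2  4
  Δ  : 70  24  2
  Δ^2: -46  -22
  Δ^3: 24
The third differences are constant, confirming degree 3.
Interpolating (Newton forward form) and evaluating at n = 3 gives q(3) = 118.

118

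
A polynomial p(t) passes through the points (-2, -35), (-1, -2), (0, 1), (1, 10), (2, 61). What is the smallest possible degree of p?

Forward differences of the values at t = -2, -1, 0, 1, 2:
  p  : -35  -2  1  10  61
  Δ  : 33  3  9  51
  Δ^2: -30  6  42
  Δ^3: 36  36
  Δ^4: 0
The third differences are constant (36) and nonzero, while all higher differences vanish, so the minimal degree is 3.

3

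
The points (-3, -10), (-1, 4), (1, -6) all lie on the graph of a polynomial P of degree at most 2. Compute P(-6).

Using the Lagrange interpolation formula with nodes -3, -1, 1:
  L_0(x) = (x + 1)(x - 1) / 8
  L_1(x) = (x + 3)(x - 1) / -4
  L_2(x) = (x + 3)(x + 1) / 8
Then P(x) = -10·L_0(x) + 4·L_1(x) - 6·L_2(x).
Expanding and collecting terms gives P(x) = -3x^2 - 5x + 2.
Evaluating at x = -6: P(-6) = -76.

-76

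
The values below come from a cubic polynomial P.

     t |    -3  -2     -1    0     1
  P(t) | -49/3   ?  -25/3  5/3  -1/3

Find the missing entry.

The 4 known points determine the degree-3 polynomial uniquely.
Write P(t) = at^3 + bt^2 + ct + d. Substituting each data point gives a linear system:
  -27a + 9b - 3c + d = -49/3
  -a + b - c + d = -25/3
  d = 5/3
  a + b + c + d = -1/3
Solving the system yields a = -2, b = -6, c = 6, d = 5/3.
So P(t) = -2t^3 - 6t^2 + 6t + 5/3.
Then P(-2) = -55/3.

-55/3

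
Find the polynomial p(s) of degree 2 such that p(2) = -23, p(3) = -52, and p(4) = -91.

p(s) = -5s^2 - 4s + 5

Write p(s) = as^2 + bs + c. Substituting each data point gives a linear system:
  4a + 2b + c = -23
  9a + 3b + c = -52
  16a + 4b + c = -91
Solving the system yields a = -5, b = -4, c = 5.
So p(s) = -5s² - 4s + 5.
Check: p(2) = -23. ✓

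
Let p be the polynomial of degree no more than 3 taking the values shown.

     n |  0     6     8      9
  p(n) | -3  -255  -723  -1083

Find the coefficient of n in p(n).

Write p(n) = an^3 + bn^2 + cn + d. Substituting each data point gives a linear system:
  d = -3
  216a + 36b + 6c + d = -255
  512a + 64b + 8c + d = -723
  729a + 81b + 9c + d = -1083
Solving the system yields a = -2, b = 4, c = 6, d = -3.
So p(n) = -2n^3 + 4n^2 + 6n - 3.
The coefficient of n is 6.

6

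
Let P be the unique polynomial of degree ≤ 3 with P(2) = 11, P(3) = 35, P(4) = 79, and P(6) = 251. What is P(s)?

P(s) = s^3 + s^2 - 1

Using the Lagrange interpolation formula with nodes 2, 3, 4, 6:
  L_0(s) = (s - 3)(s - 4)(s - 6) / -8
  L_1(s) = (s - 2)(s - 4)(s - 6) / 3
  L_2(s) = (s - 2)(s - 3)(s - 6) / -4
  L_3(s) = (s - 2)(s - 3)(s - 4) / 24
Then P(s) = 11·L_0(s) + 35·L_1(s) + 79·L_2(s) + 251·L_3(s).
Expanding and collecting terms gives P(s) = s³ + s² - 1.
Check: P(2) = 11. ✓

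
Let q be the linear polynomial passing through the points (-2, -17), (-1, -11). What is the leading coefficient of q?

6

Write q(n) = an + b. Substituting each data point gives a linear system:
  -2a + b = -17
  -a + b = -11
Solving the system yields a = 6, b = -5.
So q(n) = 6n - 5.
The leading coefficient is 6.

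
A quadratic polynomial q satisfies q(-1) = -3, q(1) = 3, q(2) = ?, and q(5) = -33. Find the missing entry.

The 3 known points determine the degree-2 polynomial uniquely.
Write q(t) = at^2 + bt + c. Substituting each data point gives a linear system:
  a - b + c = -3
  a + b + c = 3
  25a + 5b + c = -33
Solving the system yields a = -2, b = 3, c = 2.
So q(t) = -2t^2 + 3t + 2.
Then q(2) = 0.

0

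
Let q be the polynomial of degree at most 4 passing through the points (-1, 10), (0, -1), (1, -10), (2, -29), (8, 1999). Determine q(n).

q(n) = n^4 - 4n^3 - 6n - 1

Write q(n) = an^4 + bn^3 + cn^2 + dn + e. Substituting each data point gives a linear system:
  a - b + c - d + e = 10
  e = -1
  a + b + c + d + e = -10
  16a + 8b + 4c + 2d + e = -29
  4096a + 512b + 64c + 8d + e = 1999
Solving the system yields a = 1, b = -4, c = 0, d = -6, e = -1.
So q(n) = n^4 - 4n^3 - 6n - 1.
Check: q(0) = -1. ✓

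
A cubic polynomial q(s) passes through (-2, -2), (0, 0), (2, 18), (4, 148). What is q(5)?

285

Using the Lagrange interpolation formula with nodes -2, 0, 2, 4:
  L_0(s) = s(s - 2)(s - 4) / -48
  L_1(s) = (s + 2)(s - 2)(s - 4) / 16
  L_2(s) = (s + 2)s(s - 4) / -16
  L_3(s) = (s + 2)s(s - 2) / 48
Then q(s) = -2·L_0(s) + 0·L_1(s) + 18·L_2(s) + 148·L_3(s).
Expanding and collecting terms gives q(s) = 2s³ + 2s² - 3s.
Evaluating at s = 5: q(5) = 285.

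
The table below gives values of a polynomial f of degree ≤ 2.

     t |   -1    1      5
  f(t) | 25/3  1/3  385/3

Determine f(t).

Using the Lagrange interpolation formula with nodes -1, 1, 5:
  L_0(t) = (t - 1)(t - 5) / 12
  L_1(t) = (t + 1)(t - 5) / -8
  L_2(t) = (t + 1)(t - 1) / 24
Then f(t) = 25/3·L_0(t) + 1/3·L_1(t) + 385/3·L_2(t).
Expanding and collecting terms gives f(t) = 6t^2 - 4t - 5/3.
Check: f(1) = 1/3. ✓

f(t) = 6t^2 - 4t - 5/3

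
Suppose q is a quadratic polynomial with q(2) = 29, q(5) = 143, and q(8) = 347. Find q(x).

q(x) = 5x^2 + 3x + 3

Write q(x) = ax^2 + bx + c. Substituting each data point gives a linear system:
  4a + 2b + c = 29
  25a + 5b + c = 143
  64a + 8b + c = 347
Solving the system yields a = 5, b = 3, c = 3.
So q(x) = 5x² + 3x + 3.
Check: q(2) = 29. ✓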